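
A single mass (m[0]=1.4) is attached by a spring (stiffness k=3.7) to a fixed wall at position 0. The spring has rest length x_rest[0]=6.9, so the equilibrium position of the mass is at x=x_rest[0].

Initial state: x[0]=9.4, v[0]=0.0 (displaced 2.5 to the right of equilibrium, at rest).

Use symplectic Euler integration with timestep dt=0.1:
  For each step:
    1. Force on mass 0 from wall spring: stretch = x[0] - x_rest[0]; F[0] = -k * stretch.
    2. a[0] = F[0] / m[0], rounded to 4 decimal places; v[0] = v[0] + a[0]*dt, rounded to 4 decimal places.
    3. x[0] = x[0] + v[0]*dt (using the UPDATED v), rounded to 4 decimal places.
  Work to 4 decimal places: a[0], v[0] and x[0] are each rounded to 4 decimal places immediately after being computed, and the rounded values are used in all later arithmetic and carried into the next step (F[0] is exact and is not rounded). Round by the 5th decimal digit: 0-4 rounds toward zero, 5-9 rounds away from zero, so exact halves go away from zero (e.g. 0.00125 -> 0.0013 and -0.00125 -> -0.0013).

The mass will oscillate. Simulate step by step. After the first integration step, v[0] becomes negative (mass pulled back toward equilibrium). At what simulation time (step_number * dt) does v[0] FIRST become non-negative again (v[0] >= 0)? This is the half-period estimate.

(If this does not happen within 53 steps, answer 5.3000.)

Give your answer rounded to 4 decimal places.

Step 0: x=[9.4000] v=[0.0000]
Step 1: x=[9.3339] v=[-0.6607]
Step 2: x=[9.2035] v=[-1.3040]
Step 3: x=[9.0122] v=[-1.9128]
Step 4: x=[8.7651] v=[-2.4710]
Step 5: x=[8.4687] v=[-2.9639]
Step 6: x=[8.1309] v=[-3.3785]
Step 7: x=[7.7605] v=[-3.7038]
Step 8: x=[7.3674] v=[-3.9312]
Step 9: x=[6.9619] v=[-4.0547]
Step 10: x=[6.5548] v=[-4.0711]
Step 11: x=[6.1568] v=[-3.9799]
Step 12: x=[5.7785] v=[-3.7835]
Step 13: x=[5.4298] v=[-3.4871]
Step 14: x=[5.1199] v=[-3.0986]
Step 15: x=[4.8571] v=[-2.6281]
Step 16: x=[4.6483] v=[-2.0882]
Step 17: x=[4.4990] v=[-1.4931]
Step 18: x=[4.4131] v=[-0.8586]
Step 19: x=[4.3930] v=[-0.2014]
Step 20: x=[4.4391] v=[0.4612]
First v>=0 after going negative at step 20, time=2.0000

Answer: 2.0000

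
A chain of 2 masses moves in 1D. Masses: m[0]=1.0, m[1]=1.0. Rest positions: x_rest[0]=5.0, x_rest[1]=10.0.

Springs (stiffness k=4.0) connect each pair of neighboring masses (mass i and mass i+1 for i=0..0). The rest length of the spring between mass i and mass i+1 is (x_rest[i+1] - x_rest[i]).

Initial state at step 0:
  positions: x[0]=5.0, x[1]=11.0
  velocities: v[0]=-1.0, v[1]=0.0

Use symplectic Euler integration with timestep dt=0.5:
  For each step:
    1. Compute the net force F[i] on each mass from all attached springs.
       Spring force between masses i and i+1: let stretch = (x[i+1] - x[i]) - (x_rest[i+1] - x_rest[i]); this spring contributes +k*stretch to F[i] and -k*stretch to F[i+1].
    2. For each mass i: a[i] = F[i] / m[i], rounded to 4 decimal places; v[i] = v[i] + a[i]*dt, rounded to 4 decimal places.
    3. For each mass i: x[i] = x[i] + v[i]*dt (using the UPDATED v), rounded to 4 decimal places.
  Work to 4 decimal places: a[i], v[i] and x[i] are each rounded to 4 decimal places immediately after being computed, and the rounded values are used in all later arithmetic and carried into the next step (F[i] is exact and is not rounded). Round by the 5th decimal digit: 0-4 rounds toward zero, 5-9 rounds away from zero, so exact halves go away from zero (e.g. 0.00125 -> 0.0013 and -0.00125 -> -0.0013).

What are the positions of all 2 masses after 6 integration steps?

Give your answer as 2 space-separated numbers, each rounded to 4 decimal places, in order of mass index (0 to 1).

Answer: 4.5000 8.5000

Derivation:
Step 0: x=[5.0000 11.0000] v=[-1.0000 0.0000]
Step 1: x=[5.5000 10.0000] v=[1.0000 -2.0000]
Step 2: x=[5.5000 9.5000] v=[0.0000 -1.0000]
Step 3: x=[4.5000 10.0000] v=[-2.0000 1.0000]
Step 4: x=[4.0000 10.0000] v=[-1.0000 0.0000]
Step 5: x=[4.5000 9.0000] v=[1.0000 -2.0000]
Step 6: x=[4.5000 8.5000] v=[0.0000 -1.0000]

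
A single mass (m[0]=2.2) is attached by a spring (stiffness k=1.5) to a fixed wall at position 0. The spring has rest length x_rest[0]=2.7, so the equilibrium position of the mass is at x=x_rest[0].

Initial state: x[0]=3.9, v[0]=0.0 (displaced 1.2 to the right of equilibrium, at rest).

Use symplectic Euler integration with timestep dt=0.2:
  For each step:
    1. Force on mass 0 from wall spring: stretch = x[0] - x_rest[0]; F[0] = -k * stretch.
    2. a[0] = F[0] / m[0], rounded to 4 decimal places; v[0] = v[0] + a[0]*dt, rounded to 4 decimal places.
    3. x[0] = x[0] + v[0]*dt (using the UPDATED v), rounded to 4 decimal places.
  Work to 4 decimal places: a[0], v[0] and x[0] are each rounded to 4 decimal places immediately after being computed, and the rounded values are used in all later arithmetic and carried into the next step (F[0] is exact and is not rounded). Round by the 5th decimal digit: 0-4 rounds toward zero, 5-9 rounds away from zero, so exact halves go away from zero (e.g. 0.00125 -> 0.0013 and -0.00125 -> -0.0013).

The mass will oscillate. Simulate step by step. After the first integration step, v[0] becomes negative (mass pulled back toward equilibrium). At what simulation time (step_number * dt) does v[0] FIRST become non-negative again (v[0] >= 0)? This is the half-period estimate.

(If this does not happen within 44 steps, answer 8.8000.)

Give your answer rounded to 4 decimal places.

Answer: 4.0000

Derivation:
Step 0: x=[3.9000] v=[0.0000]
Step 1: x=[3.8673] v=[-0.1636]
Step 2: x=[3.8027] v=[-0.3228]
Step 3: x=[3.7081] v=[-0.4732]
Step 4: x=[3.5860] v=[-0.6107]
Step 5: x=[3.4397] v=[-0.7315]
Step 6: x=[3.2732] v=[-0.8324]
Step 7: x=[3.0911] v=[-0.9106]
Step 8: x=[2.8983] v=[-0.9639]
Step 9: x=[2.7001] v=[-0.9909]
Step 10: x=[2.5019] v=[-0.9909]
Step 11: x=[2.3091] v=[-0.9639]
Step 12: x=[2.1270] v=[-0.9106]
Step 13: x=[1.9605] v=[-0.8325]
Step 14: x=[1.8142] v=[-0.7317]
Step 15: x=[1.6920] v=[-0.6109]
Step 16: x=[1.5973] v=[-0.4734]
Step 17: x=[1.5327] v=[-0.3230]
Step 18: x=[1.4999] v=[-0.1638]
Step 19: x=[1.4999] v=[-0.0001]
Step 20: x=[1.5326] v=[0.1636]
First v>=0 after going negative at step 20, time=4.0000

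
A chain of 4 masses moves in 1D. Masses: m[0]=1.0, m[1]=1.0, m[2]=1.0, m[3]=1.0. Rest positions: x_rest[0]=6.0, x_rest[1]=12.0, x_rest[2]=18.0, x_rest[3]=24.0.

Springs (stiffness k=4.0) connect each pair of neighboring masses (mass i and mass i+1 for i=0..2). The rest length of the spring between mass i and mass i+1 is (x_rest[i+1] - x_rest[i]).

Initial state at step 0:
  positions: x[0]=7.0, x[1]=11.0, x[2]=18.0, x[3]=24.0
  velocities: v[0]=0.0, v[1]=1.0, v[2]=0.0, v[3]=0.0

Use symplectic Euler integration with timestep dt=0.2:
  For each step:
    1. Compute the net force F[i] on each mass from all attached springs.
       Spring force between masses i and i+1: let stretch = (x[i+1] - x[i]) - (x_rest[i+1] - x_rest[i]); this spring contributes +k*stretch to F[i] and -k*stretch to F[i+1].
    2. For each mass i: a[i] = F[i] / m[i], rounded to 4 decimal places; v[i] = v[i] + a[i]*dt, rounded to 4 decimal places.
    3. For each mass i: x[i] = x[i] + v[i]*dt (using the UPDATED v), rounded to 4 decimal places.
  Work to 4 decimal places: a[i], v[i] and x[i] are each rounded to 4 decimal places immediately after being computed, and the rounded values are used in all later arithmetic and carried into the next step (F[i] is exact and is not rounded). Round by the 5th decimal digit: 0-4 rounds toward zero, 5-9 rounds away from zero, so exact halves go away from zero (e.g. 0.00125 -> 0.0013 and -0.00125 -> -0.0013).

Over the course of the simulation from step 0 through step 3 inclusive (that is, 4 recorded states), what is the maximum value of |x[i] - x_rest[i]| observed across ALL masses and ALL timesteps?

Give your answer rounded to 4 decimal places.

Step 0: x=[7.0000 11.0000 18.0000 24.0000] v=[0.0000 1.0000 0.0000 0.0000]
Step 1: x=[6.6800 11.6800 17.8400 24.0000] v=[-1.6000 3.4000 -0.8000 0.0000]
Step 2: x=[6.2000 12.5456 17.6800 23.9744] v=[-2.4000 4.3280 -0.8000 -0.1280]
Step 3: x=[5.7753 13.2174 17.7056 23.9017] v=[-2.1235 3.3590 0.1280 -0.3635]
Max displacement = 1.2174

Answer: 1.2174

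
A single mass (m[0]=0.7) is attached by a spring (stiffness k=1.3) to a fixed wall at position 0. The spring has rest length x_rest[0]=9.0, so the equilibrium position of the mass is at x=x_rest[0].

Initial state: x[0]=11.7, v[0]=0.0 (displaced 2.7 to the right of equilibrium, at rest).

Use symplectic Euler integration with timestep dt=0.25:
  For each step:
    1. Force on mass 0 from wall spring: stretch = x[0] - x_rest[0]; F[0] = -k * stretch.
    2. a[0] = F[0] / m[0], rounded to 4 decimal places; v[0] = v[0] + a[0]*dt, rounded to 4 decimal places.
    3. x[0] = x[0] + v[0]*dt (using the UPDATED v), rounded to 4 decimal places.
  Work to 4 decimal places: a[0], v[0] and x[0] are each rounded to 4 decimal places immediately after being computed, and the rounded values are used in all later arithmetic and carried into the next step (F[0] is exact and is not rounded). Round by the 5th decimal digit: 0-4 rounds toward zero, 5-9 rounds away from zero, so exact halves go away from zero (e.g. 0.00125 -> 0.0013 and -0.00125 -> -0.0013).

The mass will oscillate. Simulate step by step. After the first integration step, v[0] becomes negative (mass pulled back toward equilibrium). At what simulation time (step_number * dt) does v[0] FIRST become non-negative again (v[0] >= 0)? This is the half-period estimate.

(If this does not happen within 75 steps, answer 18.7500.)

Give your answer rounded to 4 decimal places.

Step 0: x=[11.7000] v=[0.0000]
Step 1: x=[11.3866] v=[-1.2536]
Step 2: x=[10.7962] v=[-2.3617]
Step 3: x=[9.9973] v=[-3.1957]
Step 4: x=[9.0826] v=[-3.6587]
Step 5: x=[8.1583] v=[-3.6971]
Step 6: x=[7.3317] v=[-3.3063]
Step 7: x=[6.6988] v=[-2.5317]
Step 8: x=[6.3330] v=[-1.4633]
Step 9: x=[6.2767] v=[-0.2251]
Step 10: x=[6.5365] v=[1.0393]
First v>=0 after going negative at step 10, time=2.5000

Answer: 2.5000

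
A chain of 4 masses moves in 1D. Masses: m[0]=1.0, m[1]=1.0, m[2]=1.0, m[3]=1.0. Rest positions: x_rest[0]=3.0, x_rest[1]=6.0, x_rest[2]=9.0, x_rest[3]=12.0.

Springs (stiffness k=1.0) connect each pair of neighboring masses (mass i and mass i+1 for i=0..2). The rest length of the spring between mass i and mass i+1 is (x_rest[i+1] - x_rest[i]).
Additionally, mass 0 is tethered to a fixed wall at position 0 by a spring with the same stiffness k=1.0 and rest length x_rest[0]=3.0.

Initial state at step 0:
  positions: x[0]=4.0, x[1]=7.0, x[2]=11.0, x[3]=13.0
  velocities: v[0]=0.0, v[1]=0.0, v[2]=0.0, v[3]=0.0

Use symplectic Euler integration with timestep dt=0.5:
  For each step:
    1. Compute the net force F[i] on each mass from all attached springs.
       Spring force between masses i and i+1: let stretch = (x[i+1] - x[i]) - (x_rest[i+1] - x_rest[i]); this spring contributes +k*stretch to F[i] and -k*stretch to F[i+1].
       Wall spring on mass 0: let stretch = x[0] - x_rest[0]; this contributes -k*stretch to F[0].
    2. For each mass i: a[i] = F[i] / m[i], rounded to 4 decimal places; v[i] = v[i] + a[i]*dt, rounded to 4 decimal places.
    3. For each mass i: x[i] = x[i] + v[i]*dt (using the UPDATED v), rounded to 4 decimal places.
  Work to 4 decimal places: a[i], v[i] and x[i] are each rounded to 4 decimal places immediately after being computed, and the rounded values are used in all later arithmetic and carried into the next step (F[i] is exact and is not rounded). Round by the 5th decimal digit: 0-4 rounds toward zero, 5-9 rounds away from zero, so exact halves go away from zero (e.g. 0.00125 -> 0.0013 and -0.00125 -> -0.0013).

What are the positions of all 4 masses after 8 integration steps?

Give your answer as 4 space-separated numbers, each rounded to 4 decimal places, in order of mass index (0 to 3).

Step 0: x=[4.0000 7.0000 11.0000 13.0000] v=[0.0000 0.0000 0.0000 0.0000]
Step 1: x=[3.7500 7.2500 10.5000 13.2500] v=[-0.5000 0.5000 -1.0000 0.5000]
Step 2: x=[3.4375 7.4375 9.8750 13.5625] v=[-0.6250 0.3750 -1.2500 0.6250]
Step 3: x=[3.2656 7.2344 9.5625 13.7032] v=[-0.3438 -0.4063 -0.6250 0.2813]
Step 4: x=[3.2695 6.6211 9.7032 13.5587] v=[0.0078 -1.2267 0.2813 -0.2891]
Step 5: x=[3.2940 5.9404 10.0372 13.2003] v=[0.0489 -1.3615 0.6680 -0.7169]
Step 6: x=[3.1566 5.6223 10.1378 12.8011] v=[-0.2749 -0.6363 0.2012 -0.7985]
Step 7: x=[2.8464 5.8166 9.7754 12.4860] v=[-0.6204 0.3886 -0.7249 -0.6302]
Step 8: x=[2.5672 6.2581 9.1009 12.2433] v=[-0.5585 0.8829 -1.3490 -0.4855]

Answer: 2.5672 6.2581 9.1009 12.2433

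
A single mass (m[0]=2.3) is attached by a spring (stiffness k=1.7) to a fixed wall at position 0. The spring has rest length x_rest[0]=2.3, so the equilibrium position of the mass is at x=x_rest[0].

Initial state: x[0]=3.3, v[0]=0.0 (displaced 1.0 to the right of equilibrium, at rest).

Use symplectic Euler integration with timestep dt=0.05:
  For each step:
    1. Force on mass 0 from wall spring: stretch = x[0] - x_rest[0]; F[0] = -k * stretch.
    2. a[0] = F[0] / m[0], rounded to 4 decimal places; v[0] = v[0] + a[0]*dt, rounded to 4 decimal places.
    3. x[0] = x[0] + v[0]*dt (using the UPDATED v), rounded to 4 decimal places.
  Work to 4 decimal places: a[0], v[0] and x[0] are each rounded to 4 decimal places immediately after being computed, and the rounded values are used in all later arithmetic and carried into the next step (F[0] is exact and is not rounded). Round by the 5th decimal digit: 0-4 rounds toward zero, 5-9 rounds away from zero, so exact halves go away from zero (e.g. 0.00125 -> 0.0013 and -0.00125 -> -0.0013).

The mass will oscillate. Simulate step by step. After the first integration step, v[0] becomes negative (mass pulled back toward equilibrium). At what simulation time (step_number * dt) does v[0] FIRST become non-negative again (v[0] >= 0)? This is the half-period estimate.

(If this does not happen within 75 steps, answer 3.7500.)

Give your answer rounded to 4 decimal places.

Step 0: x=[3.3000] v=[0.0000]
Step 1: x=[3.2982] v=[-0.0370]
Step 2: x=[3.2945] v=[-0.0739]
Step 3: x=[3.2890] v=[-0.1107]
Step 4: x=[3.2816] v=[-0.1473]
Step 5: x=[3.2724] v=[-0.1836]
Step 6: x=[3.2614] v=[-0.2195]
Step 7: x=[3.2487] v=[-0.2550]
Step 8: x=[3.2342] v=[-0.2901]
Step 9: x=[3.2180] v=[-0.3246]
Step 10: x=[3.2001] v=[-0.3585]
Step 11: x=[3.1805] v=[-0.3918]
Step 12: x=[3.1593] v=[-0.4243]
Step 13: x=[3.1365] v=[-0.4561]
Step 14: x=[3.1122] v=[-0.4870]
Step 15: x=[3.0864] v=[-0.5170]
Step 16: x=[3.0591] v=[-0.5461]
Step 17: x=[3.0304] v=[-0.5742]
Step 18: x=[3.0003] v=[-0.6012]
Step 19: x=[2.9689] v=[-0.6271]
Step 20: x=[2.9363] v=[-0.6518]
Step 21: x=[2.9025] v=[-0.6753]
Step 22: x=[2.8676] v=[-0.6976]
Step 23: x=[2.8317] v=[-0.7186]
Step 24: x=[2.7948] v=[-0.7383]
Step 25: x=[2.7570] v=[-0.7566]
Step 26: x=[2.7183] v=[-0.7735]
Step 27: x=[2.6789] v=[-0.7890]
Step 28: x=[2.6388] v=[-0.8030]
Step 29: x=[2.5980] v=[-0.8155]
Step 30: x=[2.5567] v=[-0.8265]
Step 31: x=[2.5149] v=[-0.8360]
Step 32: x=[2.4727] v=[-0.8439]
Step 33: x=[2.4302] v=[-0.8503]
Step 34: x=[2.3874] v=[-0.8551]
Step 35: x=[2.3445] v=[-0.8583]
Step 36: x=[2.3015] v=[-0.8599]
Step 37: x=[2.2585] v=[-0.8600]
Step 38: x=[2.2156] v=[-0.8585]
Step 39: x=[2.1728] v=[-0.8554]
Step 40: x=[2.1303] v=[-0.8507]
Step 41: x=[2.0881] v=[-0.8444]
Step 42: x=[2.0463] v=[-0.8366]
Step 43: x=[2.0049] v=[-0.8272]
Step 44: x=[1.9641] v=[-0.8163]
Step 45: x=[1.9239] v=[-0.8039]
Step 46: x=[1.8844] v=[-0.7900]
Step 47: x=[1.8457] v=[-0.7746]
Step 48: x=[1.8078] v=[-0.7578]
Step 49: x=[1.7708] v=[-0.7396]
Step 50: x=[1.7348] v=[-0.7200]
Step 51: x=[1.6998] v=[-0.6991]
Step 52: x=[1.6660] v=[-0.6769]
Step 53: x=[1.6333] v=[-0.6535]
Step 54: x=[1.6019] v=[-0.6289]
Step 55: x=[1.5717] v=[-0.6031]
Step 56: x=[1.5429] v=[-0.5762]
Step 57: x=[1.5155] v=[-0.5482]
Step 58: x=[1.4895] v=[-0.5192]
Step 59: x=[1.4650] v=[-0.4892]
Step 60: x=[1.4421] v=[-0.4583]
Step 61: x=[1.4208] v=[-0.4266]
Step 62: x=[1.4011] v=[-0.3941]
Step 63: x=[1.3831] v=[-0.3609]
Step 64: x=[1.3668] v=[-0.3270]
Step 65: x=[1.3522] v=[-0.2925]
Step 66: x=[1.3393] v=[-0.2575]
Step 67: x=[1.3282] v=[-0.2220]
Step 68: x=[1.3189] v=[-0.1861]
Step 69: x=[1.3114] v=[-0.1498]
Step 70: x=[1.3057] v=[-0.1133]
Step 71: x=[1.3019] v=[-0.0766]
Step 72: x=[1.2999] v=[-0.0397]
Step 73: x=[1.2998] v=[-0.0027]
Step 74: x=[1.3015] v=[0.0343]
First v>=0 after going negative at step 74, time=3.7000

Answer: 3.7000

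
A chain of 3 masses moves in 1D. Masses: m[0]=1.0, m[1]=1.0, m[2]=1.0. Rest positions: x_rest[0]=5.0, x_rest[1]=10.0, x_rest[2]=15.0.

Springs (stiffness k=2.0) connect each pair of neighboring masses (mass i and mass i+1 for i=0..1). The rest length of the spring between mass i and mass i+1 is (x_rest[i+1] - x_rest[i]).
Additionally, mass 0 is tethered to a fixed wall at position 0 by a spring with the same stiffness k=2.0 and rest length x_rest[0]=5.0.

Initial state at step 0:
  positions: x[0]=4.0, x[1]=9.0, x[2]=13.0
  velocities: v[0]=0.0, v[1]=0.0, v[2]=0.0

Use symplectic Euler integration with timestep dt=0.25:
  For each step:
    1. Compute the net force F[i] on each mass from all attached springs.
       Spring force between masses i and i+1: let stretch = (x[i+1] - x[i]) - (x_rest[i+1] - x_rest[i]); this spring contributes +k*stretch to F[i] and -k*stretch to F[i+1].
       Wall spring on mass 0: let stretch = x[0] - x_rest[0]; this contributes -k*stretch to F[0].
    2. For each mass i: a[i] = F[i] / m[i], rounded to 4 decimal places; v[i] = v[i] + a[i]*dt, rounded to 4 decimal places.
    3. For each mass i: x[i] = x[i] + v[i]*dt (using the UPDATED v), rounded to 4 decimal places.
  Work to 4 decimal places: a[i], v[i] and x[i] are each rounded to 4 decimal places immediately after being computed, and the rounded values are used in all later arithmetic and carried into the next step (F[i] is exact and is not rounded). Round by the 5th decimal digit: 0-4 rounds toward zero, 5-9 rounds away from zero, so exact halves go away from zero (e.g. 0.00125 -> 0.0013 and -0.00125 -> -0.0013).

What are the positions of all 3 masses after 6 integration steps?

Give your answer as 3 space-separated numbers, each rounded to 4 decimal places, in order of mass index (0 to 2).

Step 0: x=[4.0000 9.0000 13.0000] v=[0.0000 0.0000 0.0000]
Step 1: x=[4.1250 8.8750 13.1250] v=[0.5000 -0.5000 0.5000]
Step 2: x=[4.3281 8.6875 13.3438] v=[0.8125 -0.7500 0.8750]
Step 3: x=[4.5352 8.5371 13.6055] v=[0.8282 -0.6016 1.0469]
Step 4: x=[4.6756 8.5200 13.8587] v=[0.5616 -0.0684 1.0127]
Step 5: x=[4.7121 8.6897 14.0696] v=[0.1460 0.6788 0.8434]
Step 6: x=[4.6568 9.0347 14.2330] v=[-0.2213 1.3800 0.6535]

Answer: 4.6568 9.0347 14.2330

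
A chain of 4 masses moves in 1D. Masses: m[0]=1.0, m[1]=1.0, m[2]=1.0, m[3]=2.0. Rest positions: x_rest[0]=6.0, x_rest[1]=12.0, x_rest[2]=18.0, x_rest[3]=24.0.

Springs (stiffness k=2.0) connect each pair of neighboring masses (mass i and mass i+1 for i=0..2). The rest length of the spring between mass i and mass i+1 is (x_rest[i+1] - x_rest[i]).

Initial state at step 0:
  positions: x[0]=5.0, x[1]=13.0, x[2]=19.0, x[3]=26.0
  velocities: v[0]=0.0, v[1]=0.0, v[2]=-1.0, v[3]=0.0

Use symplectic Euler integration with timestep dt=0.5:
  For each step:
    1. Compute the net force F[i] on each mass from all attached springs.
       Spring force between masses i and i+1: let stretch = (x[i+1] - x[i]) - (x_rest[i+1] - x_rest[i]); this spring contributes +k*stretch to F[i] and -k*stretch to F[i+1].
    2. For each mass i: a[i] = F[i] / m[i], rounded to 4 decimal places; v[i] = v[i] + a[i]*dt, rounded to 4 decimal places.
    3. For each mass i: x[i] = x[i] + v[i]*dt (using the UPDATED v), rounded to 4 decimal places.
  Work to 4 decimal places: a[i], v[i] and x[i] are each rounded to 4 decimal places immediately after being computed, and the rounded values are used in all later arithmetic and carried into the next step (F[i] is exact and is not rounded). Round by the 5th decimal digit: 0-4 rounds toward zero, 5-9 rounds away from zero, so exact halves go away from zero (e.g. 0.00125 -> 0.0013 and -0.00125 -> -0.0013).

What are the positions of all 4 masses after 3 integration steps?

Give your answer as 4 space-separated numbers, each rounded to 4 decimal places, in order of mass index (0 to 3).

Answer: 7.2500 12.4375 18.2813 24.7656

Derivation:
Step 0: x=[5.0000 13.0000 19.0000 26.0000] v=[0.0000 0.0000 -1.0000 0.0000]
Step 1: x=[6.0000 12.0000 19.0000 25.7500] v=[2.0000 -2.0000 0.0000 -0.5000]
Step 2: x=[7.0000 11.5000 18.8750 25.3125] v=[2.0000 -1.0000 -0.2500 -0.8750]
Step 3: x=[7.2500 12.4375 18.2813 24.7656] v=[0.5000 1.8750 -1.1875 -1.0938]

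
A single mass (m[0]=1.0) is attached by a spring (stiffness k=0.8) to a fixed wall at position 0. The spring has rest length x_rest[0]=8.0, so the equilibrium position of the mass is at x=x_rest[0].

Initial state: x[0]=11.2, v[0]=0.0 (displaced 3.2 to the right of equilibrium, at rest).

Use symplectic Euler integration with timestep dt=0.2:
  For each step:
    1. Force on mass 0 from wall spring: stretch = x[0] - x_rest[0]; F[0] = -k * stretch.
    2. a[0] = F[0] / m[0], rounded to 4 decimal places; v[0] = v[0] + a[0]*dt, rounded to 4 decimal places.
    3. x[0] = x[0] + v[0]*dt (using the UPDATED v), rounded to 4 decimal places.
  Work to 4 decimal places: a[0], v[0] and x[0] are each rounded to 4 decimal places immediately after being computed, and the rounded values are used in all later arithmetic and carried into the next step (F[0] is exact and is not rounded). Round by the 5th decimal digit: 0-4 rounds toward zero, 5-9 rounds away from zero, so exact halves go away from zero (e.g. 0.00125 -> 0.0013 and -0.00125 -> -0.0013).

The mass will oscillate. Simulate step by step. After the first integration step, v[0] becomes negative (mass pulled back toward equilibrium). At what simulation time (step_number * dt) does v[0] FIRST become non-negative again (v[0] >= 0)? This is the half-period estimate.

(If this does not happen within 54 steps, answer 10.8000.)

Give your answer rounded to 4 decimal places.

Step 0: x=[11.2000] v=[0.0000]
Step 1: x=[11.0976] v=[-0.5120]
Step 2: x=[10.8961] v=[-1.0076]
Step 3: x=[10.6019] v=[-1.4710]
Step 4: x=[10.2244] v=[-1.8873]
Step 5: x=[9.7758] v=[-2.2432]
Step 6: x=[9.2703] v=[-2.5273]
Step 7: x=[8.7242] v=[-2.7305]
Step 8: x=[8.1549] v=[-2.8464]
Step 9: x=[7.5807] v=[-2.8712]
Step 10: x=[7.0199] v=[-2.8041]
Step 11: x=[6.4904] v=[-2.6473]
Step 12: x=[6.0092] v=[-2.4058]
Step 13: x=[5.5917] v=[-2.0873]
Step 14: x=[5.2513] v=[-1.7020]
Step 15: x=[4.9989] v=[-1.2622]
Step 16: x=[4.8425] v=[-0.7820]
Step 17: x=[4.7871] v=[-0.2768]
Step 18: x=[4.8346] v=[0.2373]
First v>=0 after going negative at step 18, time=3.6000

Answer: 3.6000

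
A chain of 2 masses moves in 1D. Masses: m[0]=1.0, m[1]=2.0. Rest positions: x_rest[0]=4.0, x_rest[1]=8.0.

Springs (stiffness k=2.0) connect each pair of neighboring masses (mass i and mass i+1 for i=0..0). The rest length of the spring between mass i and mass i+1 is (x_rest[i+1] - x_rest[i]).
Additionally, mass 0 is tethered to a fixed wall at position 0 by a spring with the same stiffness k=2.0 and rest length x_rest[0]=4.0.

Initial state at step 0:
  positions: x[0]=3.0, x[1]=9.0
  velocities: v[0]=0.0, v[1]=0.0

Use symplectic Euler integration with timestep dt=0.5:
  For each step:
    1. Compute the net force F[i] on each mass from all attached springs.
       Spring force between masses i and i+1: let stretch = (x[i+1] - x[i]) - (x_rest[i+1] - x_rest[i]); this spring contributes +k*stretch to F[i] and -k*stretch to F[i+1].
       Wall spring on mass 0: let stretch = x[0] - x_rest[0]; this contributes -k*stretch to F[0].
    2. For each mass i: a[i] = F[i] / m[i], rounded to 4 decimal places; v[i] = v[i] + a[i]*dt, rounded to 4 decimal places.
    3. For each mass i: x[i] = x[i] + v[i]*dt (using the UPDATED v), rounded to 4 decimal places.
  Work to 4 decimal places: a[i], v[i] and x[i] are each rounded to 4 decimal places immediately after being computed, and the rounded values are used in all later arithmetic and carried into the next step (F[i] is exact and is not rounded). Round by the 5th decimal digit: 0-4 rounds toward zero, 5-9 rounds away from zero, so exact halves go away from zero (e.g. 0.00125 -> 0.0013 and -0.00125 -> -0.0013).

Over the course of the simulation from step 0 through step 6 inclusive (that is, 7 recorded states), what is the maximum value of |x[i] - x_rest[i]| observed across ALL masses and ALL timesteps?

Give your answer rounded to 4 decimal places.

Answer: 1.7500

Derivation:
Step 0: x=[3.0000 9.0000] v=[0.0000 0.0000]
Step 1: x=[4.5000 8.5000] v=[3.0000 -1.0000]
Step 2: x=[5.7500 8.0000] v=[2.5000 -1.0000]
Step 3: x=[5.2500 7.9375] v=[-1.0000 -0.1250]
Step 4: x=[3.4688 8.2032] v=[-3.5625 0.5313]
Step 5: x=[2.3204 8.2853] v=[-2.2969 0.1641]
Step 6: x=[2.9942 7.8761] v=[1.3476 -0.8184]
Max displacement = 1.7500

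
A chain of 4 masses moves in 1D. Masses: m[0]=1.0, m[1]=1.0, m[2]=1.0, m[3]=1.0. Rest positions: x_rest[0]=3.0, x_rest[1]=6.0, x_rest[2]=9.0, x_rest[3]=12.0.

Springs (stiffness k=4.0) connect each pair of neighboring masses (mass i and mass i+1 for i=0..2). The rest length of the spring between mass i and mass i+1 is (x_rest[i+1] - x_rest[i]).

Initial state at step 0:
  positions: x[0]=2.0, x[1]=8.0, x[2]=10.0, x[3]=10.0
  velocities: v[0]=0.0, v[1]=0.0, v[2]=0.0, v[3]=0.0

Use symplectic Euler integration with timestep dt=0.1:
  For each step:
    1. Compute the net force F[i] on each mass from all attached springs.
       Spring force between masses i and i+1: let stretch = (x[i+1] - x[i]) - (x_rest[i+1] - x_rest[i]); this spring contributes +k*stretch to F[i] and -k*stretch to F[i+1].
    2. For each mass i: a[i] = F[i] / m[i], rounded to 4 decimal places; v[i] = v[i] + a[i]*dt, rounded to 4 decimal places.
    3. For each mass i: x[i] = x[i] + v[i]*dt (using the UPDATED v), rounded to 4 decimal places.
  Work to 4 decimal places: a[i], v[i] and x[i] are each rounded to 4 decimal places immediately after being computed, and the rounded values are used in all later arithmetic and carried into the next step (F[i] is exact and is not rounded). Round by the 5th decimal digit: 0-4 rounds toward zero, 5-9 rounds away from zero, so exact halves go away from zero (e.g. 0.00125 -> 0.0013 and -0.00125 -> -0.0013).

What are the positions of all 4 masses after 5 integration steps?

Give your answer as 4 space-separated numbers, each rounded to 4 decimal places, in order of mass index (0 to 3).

Step 0: x=[2.0000 8.0000 10.0000 10.0000] v=[0.0000 0.0000 0.0000 0.0000]
Step 1: x=[2.1200 7.8400 9.9200 10.1200] v=[1.2000 -1.6000 -0.8000 1.2000]
Step 2: x=[2.3488 7.5344 9.7648 10.3520] v=[2.2880 -3.0560 -1.5520 2.3200]
Step 3: x=[2.6650 7.1106 9.5439 10.6805] v=[3.1622 -4.2381 -2.2093 3.2851]
Step 4: x=[3.0390 6.6063 9.2711 11.0836] v=[3.7404 -5.0430 -2.7280 4.0305]
Step 5: x=[3.4357 6.0659 8.9642 11.5342] v=[3.9673 -5.4040 -3.0689 4.5055]

Answer: 3.4357 6.0659 8.9642 11.5342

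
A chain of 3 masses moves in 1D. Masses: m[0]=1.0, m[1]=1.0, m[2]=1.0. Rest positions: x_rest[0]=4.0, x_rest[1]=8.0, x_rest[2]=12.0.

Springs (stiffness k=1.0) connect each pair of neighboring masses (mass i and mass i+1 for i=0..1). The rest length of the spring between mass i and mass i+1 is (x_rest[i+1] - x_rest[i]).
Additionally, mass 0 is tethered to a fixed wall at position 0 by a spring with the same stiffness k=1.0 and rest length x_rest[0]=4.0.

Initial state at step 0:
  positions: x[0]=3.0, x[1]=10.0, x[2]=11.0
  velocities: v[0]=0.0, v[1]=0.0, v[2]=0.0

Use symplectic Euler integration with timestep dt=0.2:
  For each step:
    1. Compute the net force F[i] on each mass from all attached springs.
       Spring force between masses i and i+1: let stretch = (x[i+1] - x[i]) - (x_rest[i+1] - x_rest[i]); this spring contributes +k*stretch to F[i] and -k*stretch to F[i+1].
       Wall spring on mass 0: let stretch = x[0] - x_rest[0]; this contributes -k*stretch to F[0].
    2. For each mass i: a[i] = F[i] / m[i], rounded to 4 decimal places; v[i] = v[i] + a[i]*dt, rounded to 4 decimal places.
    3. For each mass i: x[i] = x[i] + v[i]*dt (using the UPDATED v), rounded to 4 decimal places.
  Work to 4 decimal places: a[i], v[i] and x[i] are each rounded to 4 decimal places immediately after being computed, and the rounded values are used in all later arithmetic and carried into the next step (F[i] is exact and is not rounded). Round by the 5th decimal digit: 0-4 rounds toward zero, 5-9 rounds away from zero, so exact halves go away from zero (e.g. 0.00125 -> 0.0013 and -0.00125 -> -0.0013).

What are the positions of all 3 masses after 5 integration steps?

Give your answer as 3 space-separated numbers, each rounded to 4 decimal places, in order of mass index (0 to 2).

Answer: 4.6966 7.3592 12.3442

Derivation:
Step 0: x=[3.0000 10.0000 11.0000] v=[0.0000 0.0000 0.0000]
Step 1: x=[3.1600 9.7600 11.1200] v=[0.8000 -1.2000 0.6000]
Step 2: x=[3.4576 9.3104 11.3456] v=[1.4880 -2.2480 1.1280]
Step 3: x=[3.8510 8.7081 11.6498] v=[1.9670 -3.0115 1.5210]
Step 4: x=[4.2846 8.0292 11.9963] v=[2.1682 -3.3946 1.7327]
Step 5: x=[4.6966 7.3592 12.3442] v=[2.0602 -3.3501 1.7393]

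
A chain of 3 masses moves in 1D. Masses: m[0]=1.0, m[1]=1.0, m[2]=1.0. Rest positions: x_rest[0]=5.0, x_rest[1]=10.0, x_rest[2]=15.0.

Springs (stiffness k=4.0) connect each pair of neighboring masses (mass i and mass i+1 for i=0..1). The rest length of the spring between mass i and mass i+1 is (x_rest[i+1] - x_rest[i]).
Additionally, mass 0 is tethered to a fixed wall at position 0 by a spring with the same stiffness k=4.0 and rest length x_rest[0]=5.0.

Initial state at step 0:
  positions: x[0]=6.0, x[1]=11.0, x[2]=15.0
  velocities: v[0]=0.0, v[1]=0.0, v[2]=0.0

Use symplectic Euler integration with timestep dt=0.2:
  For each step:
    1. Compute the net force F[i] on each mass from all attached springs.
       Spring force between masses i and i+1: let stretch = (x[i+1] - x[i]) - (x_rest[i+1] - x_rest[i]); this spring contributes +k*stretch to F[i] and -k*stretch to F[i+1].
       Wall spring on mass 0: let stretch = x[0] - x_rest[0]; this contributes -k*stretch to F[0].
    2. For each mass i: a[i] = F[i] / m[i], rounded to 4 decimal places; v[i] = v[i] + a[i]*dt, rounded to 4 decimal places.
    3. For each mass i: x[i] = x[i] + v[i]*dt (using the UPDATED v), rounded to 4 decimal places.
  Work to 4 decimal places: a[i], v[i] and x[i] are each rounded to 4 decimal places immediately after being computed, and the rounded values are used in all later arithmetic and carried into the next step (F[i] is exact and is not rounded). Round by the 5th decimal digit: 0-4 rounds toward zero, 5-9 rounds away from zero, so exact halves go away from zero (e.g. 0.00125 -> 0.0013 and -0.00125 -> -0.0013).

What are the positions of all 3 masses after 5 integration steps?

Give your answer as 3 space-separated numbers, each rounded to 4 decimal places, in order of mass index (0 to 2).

Step 0: x=[6.0000 11.0000 15.0000] v=[0.0000 0.0000 0.0000]
Step 1: x=[5.8400 10.8400 15.1600] v=[-0.8000 -0.8000 0.8000]
Step 2: x=[5.5456 10.5712 15.4288] v=[-1.4720 -1.3440 1.3440]
Step 3: x=[5.1680 10.2755 15.7204] v=[-1.8880 -1.4784 1.4579]
Step 4: x=[4.7807 10.0338 15.9408] v=[-1.9364 -1.2085 1.1020]
Step 5: x=[4.4690 9.8967 16.0161] v=[-1.5585 -0.6854 0.3764]

Answer: 4.4690 9.8967 16.0161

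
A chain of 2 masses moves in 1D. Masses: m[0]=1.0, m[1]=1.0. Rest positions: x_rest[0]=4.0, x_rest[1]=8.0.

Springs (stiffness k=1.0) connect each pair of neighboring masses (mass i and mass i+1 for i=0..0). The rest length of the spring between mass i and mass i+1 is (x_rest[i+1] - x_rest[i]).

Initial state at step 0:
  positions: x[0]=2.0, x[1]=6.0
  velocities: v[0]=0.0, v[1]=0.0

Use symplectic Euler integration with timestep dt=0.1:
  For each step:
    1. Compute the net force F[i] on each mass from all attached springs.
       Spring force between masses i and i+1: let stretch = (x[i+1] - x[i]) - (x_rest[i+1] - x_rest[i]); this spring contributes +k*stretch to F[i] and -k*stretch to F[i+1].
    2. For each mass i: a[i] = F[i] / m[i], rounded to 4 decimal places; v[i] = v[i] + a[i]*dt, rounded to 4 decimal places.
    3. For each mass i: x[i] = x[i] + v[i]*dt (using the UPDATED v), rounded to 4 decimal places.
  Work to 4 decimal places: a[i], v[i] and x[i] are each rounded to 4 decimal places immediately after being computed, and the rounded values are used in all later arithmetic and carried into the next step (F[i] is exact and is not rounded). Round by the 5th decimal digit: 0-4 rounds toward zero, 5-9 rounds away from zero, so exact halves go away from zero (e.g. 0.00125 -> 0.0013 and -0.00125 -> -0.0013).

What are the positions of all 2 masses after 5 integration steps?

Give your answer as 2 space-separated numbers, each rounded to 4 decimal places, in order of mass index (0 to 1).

Answer: 2.0000 6.0000

Derivation:
Step 0: x=[2.0000 6.0000] v=[0.0000 0.0000]
Step 1: x=[2.0000 6.0000] v=[0.0000 0.0000]
Step 2: x=[2.0000 6.0000] v=[0.0000 0.0000]
Step 3: x=[2.0000 6.0000] v=[0.0000 0.0000]
Step 4: x=[2.0000 6.0000] v=[0.0000 0.0000]
Step 5: x=[2.0000 6.0000] v=[0.0000 0.0000]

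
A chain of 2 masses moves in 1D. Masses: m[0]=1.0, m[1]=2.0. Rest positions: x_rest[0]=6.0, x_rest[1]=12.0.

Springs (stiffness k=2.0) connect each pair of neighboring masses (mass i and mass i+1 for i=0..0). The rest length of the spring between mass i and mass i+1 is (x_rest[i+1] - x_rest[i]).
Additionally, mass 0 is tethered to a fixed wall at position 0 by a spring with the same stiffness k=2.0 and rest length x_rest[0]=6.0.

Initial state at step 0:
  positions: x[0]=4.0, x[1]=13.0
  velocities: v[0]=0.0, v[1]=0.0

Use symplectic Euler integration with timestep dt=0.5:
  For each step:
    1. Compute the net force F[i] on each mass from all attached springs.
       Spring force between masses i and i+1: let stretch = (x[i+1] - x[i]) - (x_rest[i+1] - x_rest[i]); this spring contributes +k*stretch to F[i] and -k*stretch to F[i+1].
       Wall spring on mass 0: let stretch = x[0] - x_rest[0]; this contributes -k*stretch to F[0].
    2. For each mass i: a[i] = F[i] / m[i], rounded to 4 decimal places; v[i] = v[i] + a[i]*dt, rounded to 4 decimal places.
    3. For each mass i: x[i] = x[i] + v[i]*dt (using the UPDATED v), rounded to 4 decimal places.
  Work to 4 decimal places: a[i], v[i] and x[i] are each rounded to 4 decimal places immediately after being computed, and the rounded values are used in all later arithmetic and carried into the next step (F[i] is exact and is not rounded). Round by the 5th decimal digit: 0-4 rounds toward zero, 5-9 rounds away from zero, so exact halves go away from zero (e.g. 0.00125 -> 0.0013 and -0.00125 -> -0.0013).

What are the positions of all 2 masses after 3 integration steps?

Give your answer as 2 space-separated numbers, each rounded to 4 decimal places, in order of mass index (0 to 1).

Step 0: x=[4.0000 13.0000] v=[0.0000 0.0000]
Step 1: x=[6.5000 12.2500] v=[5.0000 -1.5000]
Step 2: x=[8.6250 11.5625] v=[4.2500 -1.3750]
Step 3: x=[7.9063 11.6407] v=[-1.4375 0.1563]

Answer: 7.9063 11.6407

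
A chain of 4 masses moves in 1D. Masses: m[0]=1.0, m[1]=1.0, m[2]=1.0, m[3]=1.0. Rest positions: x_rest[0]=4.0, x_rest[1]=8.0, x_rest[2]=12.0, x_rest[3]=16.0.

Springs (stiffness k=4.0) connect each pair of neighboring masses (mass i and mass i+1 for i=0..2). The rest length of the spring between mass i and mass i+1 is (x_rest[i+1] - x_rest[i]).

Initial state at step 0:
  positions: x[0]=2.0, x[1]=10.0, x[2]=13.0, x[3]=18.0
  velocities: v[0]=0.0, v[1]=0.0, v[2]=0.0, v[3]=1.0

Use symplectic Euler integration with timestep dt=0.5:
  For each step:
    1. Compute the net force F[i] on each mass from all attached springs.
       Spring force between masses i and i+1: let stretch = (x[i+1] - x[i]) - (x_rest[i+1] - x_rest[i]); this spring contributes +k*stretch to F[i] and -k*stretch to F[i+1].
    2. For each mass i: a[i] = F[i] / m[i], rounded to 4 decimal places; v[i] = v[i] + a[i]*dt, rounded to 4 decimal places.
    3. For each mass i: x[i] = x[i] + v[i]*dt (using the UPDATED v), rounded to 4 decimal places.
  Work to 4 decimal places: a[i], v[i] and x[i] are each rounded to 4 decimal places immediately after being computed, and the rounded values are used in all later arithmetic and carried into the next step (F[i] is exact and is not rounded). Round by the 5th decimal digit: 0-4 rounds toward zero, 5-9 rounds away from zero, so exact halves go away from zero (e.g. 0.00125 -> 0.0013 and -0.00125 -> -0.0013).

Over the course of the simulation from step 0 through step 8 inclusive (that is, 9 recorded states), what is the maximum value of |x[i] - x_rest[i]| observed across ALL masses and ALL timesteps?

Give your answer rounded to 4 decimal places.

Answer: 3.5000

Derivation:
Step 0: x=[2.0000 10.0000 13.0000 18.0000] v=[0.0000 0.0000 0.0000 1.0000]
Step 1: x=[6.0000 5.0000 15.0000 17.5000] v=[8.0000 -10.0000 4.0000 -1.0000]
Step 2: x=[5.0000 11.0000 9.5000 18.5000] v=[-2.0000 12.0000 -11.0000 2.0000]
Step 3: x=[6.0000 9.5000 14.5000 14.5000] v=[2.0000 -3.0000 10.0000 -8.0000]
Step 4: x=[6.5000 9.5000 14.5000 14.5000] v=[1.0000 0.0000 0.0000 0.0000]
Step 5: x=[6.0000 11.5000 9.5000 18.5000] v=[-1.0000 4.0000 -10.0000 8.0000]
Step 6: x=[7.0000 6.0000 15.5000 17.5000] v=[2.0000 -11.0000 12.0000 -2.0000]
Step 7: x=[3.0000 11.0000 14.0000 18.5000] v=[-8.0000 10.0000 -3.0000 2.0000]
Step 8: x=[3.0000 11.0000 14.0000 19.0000] v=[0.0000 0.0000 0.0000 1.0000]
Max displacement = 3.5000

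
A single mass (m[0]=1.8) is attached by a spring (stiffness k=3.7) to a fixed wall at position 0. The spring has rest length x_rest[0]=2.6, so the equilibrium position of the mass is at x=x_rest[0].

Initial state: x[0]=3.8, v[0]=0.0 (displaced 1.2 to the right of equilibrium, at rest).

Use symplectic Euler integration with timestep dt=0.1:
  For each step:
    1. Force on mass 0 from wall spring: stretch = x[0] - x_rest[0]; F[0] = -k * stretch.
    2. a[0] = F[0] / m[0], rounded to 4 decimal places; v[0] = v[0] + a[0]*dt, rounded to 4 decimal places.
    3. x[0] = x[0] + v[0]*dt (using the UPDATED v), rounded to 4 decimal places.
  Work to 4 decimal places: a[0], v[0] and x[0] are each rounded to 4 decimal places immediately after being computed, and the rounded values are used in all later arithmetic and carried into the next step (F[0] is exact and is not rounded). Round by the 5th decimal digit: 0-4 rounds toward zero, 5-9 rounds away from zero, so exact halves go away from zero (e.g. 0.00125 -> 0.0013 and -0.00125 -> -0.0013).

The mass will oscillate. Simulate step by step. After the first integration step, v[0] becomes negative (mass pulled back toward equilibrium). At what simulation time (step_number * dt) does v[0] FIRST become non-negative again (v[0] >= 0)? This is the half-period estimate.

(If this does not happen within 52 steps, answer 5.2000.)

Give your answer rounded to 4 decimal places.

Step 0: x=[3.8000] v=[0.0000]
Step 1: x=[3.7753] v=[-0.2467]
Step 2: x=[3.7265] v=[-0.4883]
Step 3: x=[3.6545] v=[-0.7199]
Step 4: x=[3.5608] v=[-0.9367]
Step 5: x=[3.4474] v=[-1.1342]
Step 6: x=[3.3166] v=[-1.3084]
Step 7: x=[3.1710] v=[-1.4557]
Step 8: x=[3.0137] v=[-1.5731]
Step 9: x=[2.8479] v=[-1.6581]
Step 10: x=[2.6770] v=[-1.7091]
Step 11: x=[2.5045] v=[-1.7249]
Step 12: x=[2.3340] v=[-1.7053]
Step 13: x=[2.1689] v=[-1.6506]
Step 14: x=[2.0127] v=[-1.5620]
Step 15: x=[1.8686] v=[-1.4413]
Step 16: x=[1.7395] v=[-1.2910]
Step 17: x=[1.6281] v=[-1.1141]
Step 18: x=[1.5367] v=[-0.9143]
Step 19: x=[1.4671] v=[-0.6957]
Step 20: x=[1.4208] v=[-0.4628]
Step 21: x=[1.3988] v=[-0.2204]
Step 22: x=[1.4015] v=[0.0265]
First v>=0 after going negative at step 22, time=2.2000

Answer: 2.2000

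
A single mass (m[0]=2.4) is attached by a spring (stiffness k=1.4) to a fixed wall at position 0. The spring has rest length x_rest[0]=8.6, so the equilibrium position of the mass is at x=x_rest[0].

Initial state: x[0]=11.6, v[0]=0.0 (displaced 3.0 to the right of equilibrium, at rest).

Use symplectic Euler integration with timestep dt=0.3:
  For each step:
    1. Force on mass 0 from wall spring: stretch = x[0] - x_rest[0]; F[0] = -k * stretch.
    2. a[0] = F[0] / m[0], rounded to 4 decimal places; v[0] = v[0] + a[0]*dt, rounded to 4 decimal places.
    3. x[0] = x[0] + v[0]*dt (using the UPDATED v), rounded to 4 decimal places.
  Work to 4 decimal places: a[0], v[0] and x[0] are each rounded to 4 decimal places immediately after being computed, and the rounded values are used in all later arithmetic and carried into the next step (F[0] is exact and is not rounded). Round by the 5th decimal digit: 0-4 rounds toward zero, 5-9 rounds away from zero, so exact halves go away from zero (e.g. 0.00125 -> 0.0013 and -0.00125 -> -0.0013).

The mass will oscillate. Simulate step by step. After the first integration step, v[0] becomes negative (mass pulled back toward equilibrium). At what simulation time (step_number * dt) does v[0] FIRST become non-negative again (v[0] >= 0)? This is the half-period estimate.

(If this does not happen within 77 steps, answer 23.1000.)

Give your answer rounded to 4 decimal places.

Step 0: x=[11.6000] v=[0.0000]
Step 1: x=[11.4425] v=[-0.5250]
Step 2: x=[11.1358] v=[-1.0224]
Step 3: x=[10.6959] v=[-1.4662]
Step 4: x=[10.1460] v=[-1.8330]
Step 5: x=[9.5150] v=[-2.1035]
Step 6: x=[8.8359] v=[-2.2636]
Step 7: x=[8.1444] v=[-2.3049]
Step 8: x=[7.4768] v=[-2.2252]
Step 9: x=[6.8682] v=[-2.0286]
Step 10: x=[6.3506] v=[-1.7255]
Step 11: x=[5.9511] v=[-1.3318]
Step 12: x=[5.6906] v=[-0.8682]
Step 13: x=[5.5829] v=[-0.3590]
Step 14: x=[5.6336] v=[0.1690]
First v>=0 after going negative at step 14, time=4.2000

Answer: 4.2000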